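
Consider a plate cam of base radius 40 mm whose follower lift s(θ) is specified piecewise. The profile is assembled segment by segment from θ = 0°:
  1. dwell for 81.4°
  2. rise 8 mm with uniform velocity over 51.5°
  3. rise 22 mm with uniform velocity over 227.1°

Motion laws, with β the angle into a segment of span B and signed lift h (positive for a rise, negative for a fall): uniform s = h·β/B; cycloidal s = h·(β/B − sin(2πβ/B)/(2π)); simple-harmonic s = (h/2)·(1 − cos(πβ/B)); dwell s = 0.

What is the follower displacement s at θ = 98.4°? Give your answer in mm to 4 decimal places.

seg 1 [0°–81.4°] dwell: s stays 0.0000
seg 2 [81.4°–132.9°] uniform, h=8: θ=98.4° here. β=17, B=51.5. 8·17/51.5 = 2.6408 → s = 2.6408

2.6408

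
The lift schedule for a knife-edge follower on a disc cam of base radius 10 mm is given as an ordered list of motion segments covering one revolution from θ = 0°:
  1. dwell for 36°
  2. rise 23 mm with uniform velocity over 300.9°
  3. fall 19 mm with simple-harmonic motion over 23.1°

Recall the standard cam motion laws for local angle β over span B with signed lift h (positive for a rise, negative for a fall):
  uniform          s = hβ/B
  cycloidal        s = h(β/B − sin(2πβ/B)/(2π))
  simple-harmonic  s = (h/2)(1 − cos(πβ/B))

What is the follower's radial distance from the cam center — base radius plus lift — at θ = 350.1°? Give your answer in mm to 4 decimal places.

seg 1 [0°–36°] dwell: s stays 0.0000
seg 2 [36°–336.9°] uniform, h=23: full span → s += 23 → s = 23.0000
seg 3 [336.9°–360°] simple-harmonic, h=-19: θ=350.1° here. β=13.2, B=23.1. -19/2·(1 − cos(π·0.5714)) = -11.6139 → s = 11.3861
radial distance = base radius + s = 10 + 11.3861 = 21.3861

21.3861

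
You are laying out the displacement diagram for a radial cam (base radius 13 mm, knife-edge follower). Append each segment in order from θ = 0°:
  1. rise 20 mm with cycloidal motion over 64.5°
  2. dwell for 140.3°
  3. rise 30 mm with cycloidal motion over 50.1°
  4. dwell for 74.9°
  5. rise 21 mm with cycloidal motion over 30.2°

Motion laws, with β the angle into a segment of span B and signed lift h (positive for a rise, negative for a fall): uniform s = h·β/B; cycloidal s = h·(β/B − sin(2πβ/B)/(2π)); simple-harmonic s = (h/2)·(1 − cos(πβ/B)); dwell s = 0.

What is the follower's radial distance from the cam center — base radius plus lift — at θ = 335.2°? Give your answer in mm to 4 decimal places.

seg 1 [0°–64.5°] cycloidal, h=20: full span → s += 20 → s = 20.0000
seg 2 [64.5°–204.8°] dwell: s stays 20.0000
seg 3 [204.8°–254.9°] cycloidal, h=30: full span → s += 30 → s = 50.0000
seg 4 [254.9°–329.8°] dwell: s stays 50.0000
seg 5 [329.8°–360°] cycloidal, h=21: θ=335.2° here. β=5.4, B=30.2. 21·(0.1788 − sin(2π·0.1788)/(2π)) = 0.7415 → s = 50.7415
radial distance = base radius + s = 13 + 50.7415 = 63.7415

63.7415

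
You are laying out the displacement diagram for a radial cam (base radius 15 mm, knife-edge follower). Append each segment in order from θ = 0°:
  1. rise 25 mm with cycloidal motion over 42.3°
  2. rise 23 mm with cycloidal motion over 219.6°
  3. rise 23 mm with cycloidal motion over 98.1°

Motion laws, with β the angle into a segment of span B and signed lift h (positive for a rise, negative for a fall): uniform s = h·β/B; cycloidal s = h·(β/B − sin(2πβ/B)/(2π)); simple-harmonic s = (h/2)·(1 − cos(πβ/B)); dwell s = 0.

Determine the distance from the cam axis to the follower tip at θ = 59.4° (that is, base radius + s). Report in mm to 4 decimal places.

seg 1 [0°–42.3°] cycloidal, h=25: full span → s += 25 → s = 25.0000
seg 2 [42.3°–261.9°] cycloidal, h=23: θ=59.4° here. β=17.1, B=219.6. 23·(0.0779 − sin(2π·0.0779)/(2π)) = 0.0706 → s = 25.0706
radial distance = base radius + s = 15 + 25.0706 = 40.0706

40.0706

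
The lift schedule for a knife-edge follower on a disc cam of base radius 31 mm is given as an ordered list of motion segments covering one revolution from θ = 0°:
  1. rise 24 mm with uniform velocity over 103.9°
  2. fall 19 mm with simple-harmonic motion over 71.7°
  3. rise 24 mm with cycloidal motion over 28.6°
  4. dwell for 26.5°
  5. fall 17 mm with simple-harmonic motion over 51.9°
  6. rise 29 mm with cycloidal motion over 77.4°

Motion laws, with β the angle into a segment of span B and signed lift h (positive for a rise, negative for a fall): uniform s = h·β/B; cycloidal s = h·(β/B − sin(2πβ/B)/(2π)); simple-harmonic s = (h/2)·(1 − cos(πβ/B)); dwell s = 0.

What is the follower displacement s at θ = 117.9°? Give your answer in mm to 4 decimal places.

seg 1 [0°–103.9°] uniform, h=24: full span → s += 24 → s = 24.0000
seg 2 [103.9°–175.6°] simple-harmonic, h=-19: θ=117.9° here. β=14, B=71.7. -19/2·(1 − cos(π·0.1953)) = -1.7320 → s = 22.2680

22.2680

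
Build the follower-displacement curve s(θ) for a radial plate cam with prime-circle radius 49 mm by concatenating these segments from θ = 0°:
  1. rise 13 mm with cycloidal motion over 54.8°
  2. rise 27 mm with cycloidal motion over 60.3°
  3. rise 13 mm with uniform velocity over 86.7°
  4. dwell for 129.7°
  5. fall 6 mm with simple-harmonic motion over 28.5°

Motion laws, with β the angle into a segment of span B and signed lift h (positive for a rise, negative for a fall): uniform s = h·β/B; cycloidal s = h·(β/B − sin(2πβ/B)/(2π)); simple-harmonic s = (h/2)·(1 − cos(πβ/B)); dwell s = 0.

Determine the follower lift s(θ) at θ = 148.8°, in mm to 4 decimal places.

seg 1 [0°–54.8°] cycloidal, h=13: full span → s += 13 → s = 13.0000
seg 2 [54.8°–115.1°] cycloidal, h=27: full span → s += 27 → s = 40.0000
seg 3 [115.1°–201.8°] uniform, h=13: θ=148.8° here. β=33.7, B=86.7. 13·33.7/86.7 = 5.0531 → s = 45.0531

45.0531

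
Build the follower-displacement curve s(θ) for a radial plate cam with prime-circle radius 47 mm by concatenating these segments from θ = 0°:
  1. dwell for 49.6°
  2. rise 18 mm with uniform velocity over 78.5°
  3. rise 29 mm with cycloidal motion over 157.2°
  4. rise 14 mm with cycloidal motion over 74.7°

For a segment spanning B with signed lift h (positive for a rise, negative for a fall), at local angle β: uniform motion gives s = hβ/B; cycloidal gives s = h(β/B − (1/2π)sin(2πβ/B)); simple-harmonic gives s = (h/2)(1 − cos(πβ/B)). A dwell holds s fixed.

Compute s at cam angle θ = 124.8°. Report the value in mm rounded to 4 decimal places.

seg 1 [0°–49.6°] dwell: s stays 0.0000
seg 2 [49.6°–128.1°] uniform, h=18: θ=124.8° here. β=75.2, B=78.5. 18·75.2/78.5 = 17.2433 → s = 17.2433

17.2433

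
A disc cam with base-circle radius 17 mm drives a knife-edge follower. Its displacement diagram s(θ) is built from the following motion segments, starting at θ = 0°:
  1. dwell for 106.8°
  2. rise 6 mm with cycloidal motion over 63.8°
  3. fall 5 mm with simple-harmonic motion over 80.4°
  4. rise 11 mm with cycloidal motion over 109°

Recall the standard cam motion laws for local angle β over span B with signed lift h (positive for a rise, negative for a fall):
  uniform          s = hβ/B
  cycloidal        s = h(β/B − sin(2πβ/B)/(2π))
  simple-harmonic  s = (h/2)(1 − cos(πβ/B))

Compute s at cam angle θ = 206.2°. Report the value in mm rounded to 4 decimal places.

seg 1 [0°–106.8°] dwell: s stays 0.0000
seg 2 [106.8°–170.6°] cycloidal, h=6: full span → s += 6 → s = 6.0000
seg 3 [170.6°–251°] simple-harmonic, h=-5: θ=206.2° here. β=35.6, B=80.4. -5/2·(1 − cos(π·0.4428)) = -2.0531 → s = 3.9469

3.9469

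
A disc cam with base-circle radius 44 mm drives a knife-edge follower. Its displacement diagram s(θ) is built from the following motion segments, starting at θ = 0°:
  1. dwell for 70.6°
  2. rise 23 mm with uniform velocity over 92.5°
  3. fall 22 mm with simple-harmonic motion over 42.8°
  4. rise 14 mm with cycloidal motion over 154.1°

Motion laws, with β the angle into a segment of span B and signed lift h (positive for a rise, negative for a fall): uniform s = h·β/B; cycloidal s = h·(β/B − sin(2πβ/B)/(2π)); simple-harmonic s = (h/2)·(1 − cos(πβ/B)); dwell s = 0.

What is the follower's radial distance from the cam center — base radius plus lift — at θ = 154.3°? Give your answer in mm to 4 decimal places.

seg 1 [0°–70.6°] dwell: s stays 0.0000
seg 2 [70.6°–163.1°] uniform, h=23: θ=154.3° here. β=83.7, B=92.5. 23·83.7/92.5 = 20.8119 → s = 20.8119
radial distance = base radius + s = 44 + 20.8119 = 64.8119

64.8119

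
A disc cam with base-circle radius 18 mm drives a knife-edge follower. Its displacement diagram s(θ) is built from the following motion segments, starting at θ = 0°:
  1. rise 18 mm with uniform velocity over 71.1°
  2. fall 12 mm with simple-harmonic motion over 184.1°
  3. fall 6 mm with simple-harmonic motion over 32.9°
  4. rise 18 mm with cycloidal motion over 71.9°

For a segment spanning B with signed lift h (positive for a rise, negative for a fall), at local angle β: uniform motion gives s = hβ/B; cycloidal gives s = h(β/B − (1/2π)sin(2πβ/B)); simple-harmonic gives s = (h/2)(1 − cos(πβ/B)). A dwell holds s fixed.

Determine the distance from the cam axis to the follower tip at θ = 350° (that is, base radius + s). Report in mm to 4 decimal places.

seg 1 [0°–71.1°] uniform, h=18: full span → s += 18 → s = 18.0000
seg 2 [71.1°–255.2°] simple-harmonic, h=-12: full span → s += -12 → s = 6.0000
seg 3 [255.2°–288.1°] simple-harmonic, h=-6: full span → s += -6 → s = 0.0000
seg 4 [288.1°–360°] cycloidal, h=18: θ=350° here. β=61.9, B=71.9. 18·(0.8609 − sin(2π·0.8609)/(2π)) = 17.6933 → s = 17.6933
radial distance = base radius + s = 18 + 17.6933 = 35.6933

35.6933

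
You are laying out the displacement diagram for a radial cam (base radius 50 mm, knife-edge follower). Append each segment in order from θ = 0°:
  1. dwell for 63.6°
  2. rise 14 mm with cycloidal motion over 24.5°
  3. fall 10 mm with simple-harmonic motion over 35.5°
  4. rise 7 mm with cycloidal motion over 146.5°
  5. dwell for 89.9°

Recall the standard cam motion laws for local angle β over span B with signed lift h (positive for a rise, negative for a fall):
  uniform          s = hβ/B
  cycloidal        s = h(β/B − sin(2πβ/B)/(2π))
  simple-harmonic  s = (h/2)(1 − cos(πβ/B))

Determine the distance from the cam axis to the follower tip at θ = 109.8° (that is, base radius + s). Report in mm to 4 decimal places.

seg 1 [0°–63.6°] dwell: s stays 0.0000
seg 2 [63.6°–88.1°] cycloidal, h=14: full span → s += 14 → s = 14.0000
seg 3 [88.1°–123.6°] simple-harmonic, h=-10: θ=109.8° here. β=21.7, B=35.5. -10/2·(1 − cos(π·0.6113)) = -6.7124 → s = 7.2876
radial distance = base radius + s = 50 + 7.2876 = 57.2876

57.2876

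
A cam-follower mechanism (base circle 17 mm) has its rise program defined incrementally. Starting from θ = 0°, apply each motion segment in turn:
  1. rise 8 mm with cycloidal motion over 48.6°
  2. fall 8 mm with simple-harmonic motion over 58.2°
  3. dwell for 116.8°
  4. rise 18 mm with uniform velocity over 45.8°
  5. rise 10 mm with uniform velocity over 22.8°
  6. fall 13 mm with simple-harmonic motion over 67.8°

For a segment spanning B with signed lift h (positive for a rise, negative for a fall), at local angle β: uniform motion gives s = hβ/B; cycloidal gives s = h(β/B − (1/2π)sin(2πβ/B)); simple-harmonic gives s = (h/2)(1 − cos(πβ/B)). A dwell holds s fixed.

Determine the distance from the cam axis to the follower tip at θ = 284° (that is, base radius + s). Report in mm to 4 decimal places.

seg 1 [0°–48.6°] cycloidal, h=8: full span → s += 8 → s = 8.0000
seg 2 [48.6°–106.8°] simple-harmonic, h=-8: full span → s += -8 → s = 0.0000
seg 3 [106.8°–223.6°] dwell: s stays 0.0000
seg 4 [223.6°–269.4°] uniform, h=18: full span → s += 18 → s = 18.0000
seg 5 [269.4°–292.2°] uniform, h=10: θ=284° here. β=14.6, B=22.8. 10·14.6/22.8 = 6.4035 → s = 24.4035
radial distance = base radius + s = 17 + 24.4035 = 41.4035

41.4035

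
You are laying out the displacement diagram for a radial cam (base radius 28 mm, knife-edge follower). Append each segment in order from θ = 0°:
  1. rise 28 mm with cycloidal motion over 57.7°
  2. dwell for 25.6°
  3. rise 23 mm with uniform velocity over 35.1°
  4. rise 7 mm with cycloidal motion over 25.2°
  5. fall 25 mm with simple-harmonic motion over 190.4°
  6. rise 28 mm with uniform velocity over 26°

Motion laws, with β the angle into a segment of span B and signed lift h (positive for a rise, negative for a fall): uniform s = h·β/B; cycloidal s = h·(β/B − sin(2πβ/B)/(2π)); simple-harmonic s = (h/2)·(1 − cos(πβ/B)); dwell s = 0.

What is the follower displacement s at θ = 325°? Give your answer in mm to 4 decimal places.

seg 1 [0°–57.7°] cycloidal, h=28: full span → s += 28 → s = 28.0000
seg 2 [57.7°–83.3°] dwell: s stays 28.0000
seg 3 [83.3°–118.4°] uniform, h=23: full span → s += 23 → s = 51.0000
seg 4 [118.4°–143.6°] cycloidal, h=7: full span → s += 7 → s = 58.0000
seg 5 [143.6°–334°] simple-harmonic, h=-25: θ=325° here. β=181.4, B=190.4. -25/2·(1 − cos(π·0.9527)) = -24.8624 → s = 33.1376

33.1376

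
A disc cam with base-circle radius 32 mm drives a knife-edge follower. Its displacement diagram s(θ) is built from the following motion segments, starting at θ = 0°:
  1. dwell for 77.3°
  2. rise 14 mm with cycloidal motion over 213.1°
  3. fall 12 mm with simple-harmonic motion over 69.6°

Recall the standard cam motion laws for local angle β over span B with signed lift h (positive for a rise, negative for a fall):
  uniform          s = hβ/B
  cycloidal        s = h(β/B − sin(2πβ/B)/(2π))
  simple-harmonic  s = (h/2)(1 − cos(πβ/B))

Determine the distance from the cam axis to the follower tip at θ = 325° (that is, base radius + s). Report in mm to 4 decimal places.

seg 1 [0°–77.3°] dwell: s stays 0.0000
seg 2 [77.3°–290.4°] cycloidal, h=14: full span → s += 14 → s = 14.0000
seg 3 [290.4°–360°] simple-harmonic, h=-12: θ=325° here. β=34.6, B=69.6. -12/2·(1 − cos(π·0.4971)) = -5.9458 → s = 8.0542
radial distance = base radius + s = 32 + 8.0542 = 40.0542

40.0542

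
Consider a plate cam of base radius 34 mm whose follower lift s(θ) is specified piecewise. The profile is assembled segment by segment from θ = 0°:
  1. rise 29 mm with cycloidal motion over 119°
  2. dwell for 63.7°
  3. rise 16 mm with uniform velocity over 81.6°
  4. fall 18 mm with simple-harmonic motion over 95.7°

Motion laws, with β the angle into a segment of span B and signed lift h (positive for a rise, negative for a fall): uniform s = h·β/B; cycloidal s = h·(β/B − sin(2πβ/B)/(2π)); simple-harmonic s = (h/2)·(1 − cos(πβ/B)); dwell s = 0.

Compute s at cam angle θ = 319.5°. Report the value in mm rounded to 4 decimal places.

seg 1 [0°–119°] cycloidal, h=29: full span → s += 29 → s = 29.0000
seg 2 [119°–182.7°] dwell: s stays 29.0000
seg 3 [182.7°–264.3°] uniform, h=16: full span → s += 16 → s = 45.0000
seg 4 [264.3°–360°] simple-harmonic, h=-18: θ=319.5° here. β=55.2, B=95.7. -18/2·(1 − cos(π·0.5768)) = -11.1505 → s = 33.8495

33.8495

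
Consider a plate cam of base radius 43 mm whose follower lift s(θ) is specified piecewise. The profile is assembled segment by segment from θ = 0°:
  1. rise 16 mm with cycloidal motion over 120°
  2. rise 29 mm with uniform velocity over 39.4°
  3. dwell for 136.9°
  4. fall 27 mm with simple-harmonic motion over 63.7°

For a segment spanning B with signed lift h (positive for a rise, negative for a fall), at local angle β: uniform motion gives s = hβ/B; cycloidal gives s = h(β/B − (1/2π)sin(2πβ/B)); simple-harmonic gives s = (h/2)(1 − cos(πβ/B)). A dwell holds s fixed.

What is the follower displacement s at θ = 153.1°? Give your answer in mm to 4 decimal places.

seg 1 [0°–120°] cycloidal, h=16: full span → s += 16 → s = 16.0000
seg 2 [120°–159.4°] uniform, h=29: θ=153.1° here. β=33.1, B=39.4. 29·33.1/39.4 = 24.3629 → s = 40.3629

40.3629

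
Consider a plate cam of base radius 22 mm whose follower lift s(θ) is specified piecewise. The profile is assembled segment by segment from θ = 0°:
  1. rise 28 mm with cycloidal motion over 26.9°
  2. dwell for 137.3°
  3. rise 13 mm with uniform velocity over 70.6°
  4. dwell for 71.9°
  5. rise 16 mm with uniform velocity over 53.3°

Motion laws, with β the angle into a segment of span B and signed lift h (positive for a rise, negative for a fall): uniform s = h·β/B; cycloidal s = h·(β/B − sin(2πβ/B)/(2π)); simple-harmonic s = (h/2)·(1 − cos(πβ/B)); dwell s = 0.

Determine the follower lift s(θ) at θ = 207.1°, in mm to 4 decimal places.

seg 1 [0°–26.9°] cycloidal, h=28: full span → s += 28 → s = 28.0000
seg 2 [26.9°–164.2°] dwell: s stays 28.0000
seg 3 [164.2°–234.8°] uniform, h=13: θ=207.1° here. β=42.9, B=70.6. 13·42.9/70.6 = 7.8994 → s = 35.8994

35.8994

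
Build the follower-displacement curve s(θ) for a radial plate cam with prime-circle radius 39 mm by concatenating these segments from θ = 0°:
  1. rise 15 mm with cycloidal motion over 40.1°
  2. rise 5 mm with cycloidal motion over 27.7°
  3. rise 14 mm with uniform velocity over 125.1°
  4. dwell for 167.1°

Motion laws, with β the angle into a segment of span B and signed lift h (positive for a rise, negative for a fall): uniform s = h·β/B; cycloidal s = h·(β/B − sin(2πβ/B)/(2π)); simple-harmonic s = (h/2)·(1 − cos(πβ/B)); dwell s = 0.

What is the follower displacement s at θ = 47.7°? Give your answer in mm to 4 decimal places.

seg 1 [0°–40.1°] cycloidal, h=15: full span → s += 15 → s = 15.0000
seg 2 [40.1°–67.8°] cycloidal, h=5: θ=47.7° here. β=7.6, B=27.7. 5·(0.2744 − sin(2π·0.2744)/(2π)) = 0.5854 → s = 15.5854

15.5854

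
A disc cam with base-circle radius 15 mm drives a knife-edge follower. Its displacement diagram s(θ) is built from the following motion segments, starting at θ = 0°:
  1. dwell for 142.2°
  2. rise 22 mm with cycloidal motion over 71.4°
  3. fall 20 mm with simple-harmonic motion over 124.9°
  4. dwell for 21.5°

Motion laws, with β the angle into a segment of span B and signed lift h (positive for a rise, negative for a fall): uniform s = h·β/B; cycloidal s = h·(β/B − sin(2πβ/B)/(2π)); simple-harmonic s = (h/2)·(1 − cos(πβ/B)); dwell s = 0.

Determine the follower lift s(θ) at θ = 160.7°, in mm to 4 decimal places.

seg 1 [0°–142.2°] dwell: s stays 0.0000
seg 2 [142.2°–213.6°] cycloidal, h=22: θ=160.7° here. β=18.5, B=71.4. 22·(0.2591 − sin(2π·0.2591)/(2π)) = 2.2046 → s = 2.2046

2.2046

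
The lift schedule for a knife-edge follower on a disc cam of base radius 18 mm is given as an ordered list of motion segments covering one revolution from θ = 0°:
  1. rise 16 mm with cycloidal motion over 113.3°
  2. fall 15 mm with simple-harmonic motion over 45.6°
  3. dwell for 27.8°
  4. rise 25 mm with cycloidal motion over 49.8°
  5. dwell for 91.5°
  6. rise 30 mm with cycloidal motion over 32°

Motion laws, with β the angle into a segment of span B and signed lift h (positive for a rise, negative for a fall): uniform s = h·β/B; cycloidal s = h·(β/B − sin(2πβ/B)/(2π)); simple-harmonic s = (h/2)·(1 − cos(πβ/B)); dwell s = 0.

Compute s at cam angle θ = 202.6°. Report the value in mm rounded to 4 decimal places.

seg 1 [0°–113.3°] cycloidal, h=16: full span → s += 16 → s = 16.0000
seg 2 [113.3°–158.9°] simple-harmonic, h=-15: full span → s += -15 → s = 1.0000
seg 3 [158.9°–186.7°] dwell: s stays 1.0000
seg 4 [186.7°–236.5°] cycloidal, h=25: θ=202.6° here. β=15.9, B=49.8. 25·(0.3193 − sin(2π·0.3193)/(2π)) = 4.3741 → s = 5.3741

5.3741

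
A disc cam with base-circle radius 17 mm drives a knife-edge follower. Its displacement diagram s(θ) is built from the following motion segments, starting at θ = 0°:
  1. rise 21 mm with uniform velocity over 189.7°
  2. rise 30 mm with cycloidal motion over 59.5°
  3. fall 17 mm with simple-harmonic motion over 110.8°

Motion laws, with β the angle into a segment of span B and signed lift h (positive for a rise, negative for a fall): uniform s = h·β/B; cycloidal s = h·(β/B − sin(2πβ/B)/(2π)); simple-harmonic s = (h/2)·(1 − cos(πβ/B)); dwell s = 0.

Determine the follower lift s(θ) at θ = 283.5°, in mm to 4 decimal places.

seg 1 [0°–189.7°] uniform, h=21: full span → s += 21 → s = 21.0000
seg 2 [189.7°–249.2°] cycloidal, h=30: full span → s += 30 → s = 51.0000
seg 3 [249.2°–360°] simple-harmonic, h=-17: θ=283.5° here. β=34.3, B=110.8. -17/2·(1 − cos(π·0.3096)) = -3.7127 → s = 47.2873

47.2873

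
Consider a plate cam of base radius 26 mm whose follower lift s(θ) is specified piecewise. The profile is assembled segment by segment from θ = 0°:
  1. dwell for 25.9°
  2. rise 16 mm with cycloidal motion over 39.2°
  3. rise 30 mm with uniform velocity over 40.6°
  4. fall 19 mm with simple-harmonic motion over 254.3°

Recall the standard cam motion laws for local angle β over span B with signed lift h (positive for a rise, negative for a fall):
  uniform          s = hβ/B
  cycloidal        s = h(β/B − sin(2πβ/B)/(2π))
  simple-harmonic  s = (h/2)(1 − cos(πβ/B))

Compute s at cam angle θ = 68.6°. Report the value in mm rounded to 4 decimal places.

seg 1 [0°–25.9°] dwell: s stays 0.0000
seg 2 [25.9°–65.1°] cycloidal, h=16: full span → s += 16 → s = 16.0000
seg 3 [65.1°–105.7°] uniform, h=30: θ=68.6° here. β=3.5, B=40.6. 30·3.5/40.6 = 2.5862 → s = 18.5862

18.5862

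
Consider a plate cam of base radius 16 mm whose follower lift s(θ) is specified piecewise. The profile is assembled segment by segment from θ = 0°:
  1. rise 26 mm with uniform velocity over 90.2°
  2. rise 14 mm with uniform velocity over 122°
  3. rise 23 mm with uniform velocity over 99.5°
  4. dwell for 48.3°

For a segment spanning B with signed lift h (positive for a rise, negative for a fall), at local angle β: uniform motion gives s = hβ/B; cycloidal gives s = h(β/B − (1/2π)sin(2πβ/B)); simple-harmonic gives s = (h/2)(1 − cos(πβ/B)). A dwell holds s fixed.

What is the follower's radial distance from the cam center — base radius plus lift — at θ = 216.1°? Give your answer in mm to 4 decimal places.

seg 1 [0°–90.2°] uniform, h=26: full span → s += 26 → s = 26.0000
seg 2 [90.2°–212.2°] uniform, h=14: full span → s += 14 → s = 40.0000
seg 3 [212.2°–311.7°] uniform, h=23: θ=216.1° here. β=3.9, B=99.5. 23·3.9/99.5 = 0.9015 → s = 40.9015
radial distance = base radius + s = 16 + 40.9015 = 56.9015

56.9015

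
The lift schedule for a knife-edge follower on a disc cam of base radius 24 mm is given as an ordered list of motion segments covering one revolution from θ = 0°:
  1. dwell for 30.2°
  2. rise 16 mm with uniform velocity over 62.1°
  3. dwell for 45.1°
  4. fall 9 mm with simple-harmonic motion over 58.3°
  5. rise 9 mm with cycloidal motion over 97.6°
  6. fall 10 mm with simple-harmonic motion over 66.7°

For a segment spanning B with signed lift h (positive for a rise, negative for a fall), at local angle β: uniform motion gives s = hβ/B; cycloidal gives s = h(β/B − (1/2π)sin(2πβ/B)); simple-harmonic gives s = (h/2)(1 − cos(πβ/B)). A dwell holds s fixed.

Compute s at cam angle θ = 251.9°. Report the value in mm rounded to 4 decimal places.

seg 1 [0°–30.2°] dwell: s stays 0.0000
seg 2 [30.2°–92.3°] uniform, h=16: full span → s += 16 → s = 16.0000
seg 3 [92.3°–137.4°] dwell: s stays 16.0000
seg 4 [137.4°–195.7°] simple-harmonic, h=-9: full span → s += -9 → s = 7.0000
seg 5 [195.7°–293.3°] cycloidal, h=9: θ=251.9° here. β=56.2, B=97.6. 9·(0.5758 − sin(2π·0.5758)/(2π)) = 5.8392 → s = 12.8392

12.8392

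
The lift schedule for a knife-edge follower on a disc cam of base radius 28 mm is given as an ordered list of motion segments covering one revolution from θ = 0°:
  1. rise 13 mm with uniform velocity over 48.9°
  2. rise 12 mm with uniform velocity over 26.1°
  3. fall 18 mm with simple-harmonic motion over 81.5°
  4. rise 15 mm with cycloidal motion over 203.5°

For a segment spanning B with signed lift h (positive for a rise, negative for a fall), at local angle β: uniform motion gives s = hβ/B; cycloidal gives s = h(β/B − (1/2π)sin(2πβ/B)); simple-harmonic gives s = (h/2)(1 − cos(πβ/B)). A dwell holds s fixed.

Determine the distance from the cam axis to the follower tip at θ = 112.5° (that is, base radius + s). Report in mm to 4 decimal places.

seg 1 [0°–48.9°] uniform, h=13: full span → s += 13 → s = 13.0000
seg 2 [48.9°–75°] uniform, h=12: full span → s += 12 → s = 25.0000
seg 3 [75°–156.5°] simple-harmonic, h=-18: θ=112.5° here. β=37.5, B=81.5. -18/2·(1 − cos(π·0.4601)) = -7.8754 → s = 17.1246
radial distance = base radius + s = 28 + 17.1246 = 45.1246

45.1246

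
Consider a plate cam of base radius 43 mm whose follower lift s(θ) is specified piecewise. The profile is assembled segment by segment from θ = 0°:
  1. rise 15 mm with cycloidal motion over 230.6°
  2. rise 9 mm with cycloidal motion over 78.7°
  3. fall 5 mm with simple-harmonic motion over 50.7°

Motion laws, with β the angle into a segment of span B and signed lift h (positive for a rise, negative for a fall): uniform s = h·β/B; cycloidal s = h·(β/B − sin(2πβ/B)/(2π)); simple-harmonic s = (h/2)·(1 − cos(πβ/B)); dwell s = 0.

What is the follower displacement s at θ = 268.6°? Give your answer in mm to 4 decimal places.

seg 1 [0°–230.6°] cycloidal, h=15: full span → s += 15 → s = 15.0000
seg 2 [230.6°–309.3°] cycloidal, h=9: θ=268.6° here. β=38, B=78.7. 9·(0.4828 − sin(2π·0.4828)/(2π)) = 4.1915 → s = 19.1915

19.1915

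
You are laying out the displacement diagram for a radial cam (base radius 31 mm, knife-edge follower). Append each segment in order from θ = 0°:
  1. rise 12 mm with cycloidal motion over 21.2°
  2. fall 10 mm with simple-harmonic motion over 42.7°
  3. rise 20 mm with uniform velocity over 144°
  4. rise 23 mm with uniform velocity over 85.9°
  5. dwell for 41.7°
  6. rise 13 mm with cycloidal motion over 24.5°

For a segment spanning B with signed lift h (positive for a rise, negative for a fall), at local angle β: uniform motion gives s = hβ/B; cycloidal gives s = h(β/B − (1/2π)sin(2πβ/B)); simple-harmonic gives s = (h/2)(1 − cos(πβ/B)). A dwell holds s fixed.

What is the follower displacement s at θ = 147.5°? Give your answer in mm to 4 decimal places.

seg 1 [0°–21.2°] cycloidal, h=12: full span → s += 12 → s = 12.0000
seg 2 [21.2°–63.9°] simple-harmonic, h=-10: full span → s += -10 → s = 2.0000
seg 3 [63.9°–207.9°] uniform, h=20: θ=147.5° here. β=83.6, B=144. 20·83.6/144 = 11.6111 → s = 13.6111

13.6111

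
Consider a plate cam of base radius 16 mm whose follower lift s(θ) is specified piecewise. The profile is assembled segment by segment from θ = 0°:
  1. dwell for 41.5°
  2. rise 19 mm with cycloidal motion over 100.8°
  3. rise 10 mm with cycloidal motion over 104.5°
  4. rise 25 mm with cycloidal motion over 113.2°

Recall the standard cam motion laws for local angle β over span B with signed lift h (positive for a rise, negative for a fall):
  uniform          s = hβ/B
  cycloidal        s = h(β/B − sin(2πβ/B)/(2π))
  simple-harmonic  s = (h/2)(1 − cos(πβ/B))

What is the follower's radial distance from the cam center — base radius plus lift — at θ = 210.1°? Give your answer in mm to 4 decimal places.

seg 1 [0°–41.5°] dwell: s stays 0.0000
seg 2 [41.5°–142.3°] cycloidal, h=19: full span → s += 19 → s = 19.0000
seg 3 [142.3°–246.8°] cycloidal, h=10: θ=210.1° here. β=67.8, B=104.5. 10·(0.6488 − sin(2π·0.6488)/(2π)) = 7.7686 → s = 26.7686
radial distance = base radius + s = 16 + 26.7686 = 42.7686

42.7686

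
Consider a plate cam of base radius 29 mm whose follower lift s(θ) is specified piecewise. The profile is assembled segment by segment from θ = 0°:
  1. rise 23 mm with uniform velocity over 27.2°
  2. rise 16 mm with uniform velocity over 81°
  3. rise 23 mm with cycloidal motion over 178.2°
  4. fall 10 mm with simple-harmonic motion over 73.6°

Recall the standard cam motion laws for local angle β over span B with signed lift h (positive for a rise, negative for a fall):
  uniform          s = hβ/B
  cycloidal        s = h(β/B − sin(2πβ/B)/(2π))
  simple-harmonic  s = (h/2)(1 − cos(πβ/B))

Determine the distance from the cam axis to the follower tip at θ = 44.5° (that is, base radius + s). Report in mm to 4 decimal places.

seg 1 [0°–27.2°] uniform, h=23: full span → s += 23 → s = 23.0000
seg 2 [27.2°–108.2°] uniform, h=16: θ=44.5° here. β=17.3, B=81. 16·17.3/81 = 3.4173 → s = 26.4173
radial distance = base radius + s = 29 + 26.4173 = 55.4173

55.4173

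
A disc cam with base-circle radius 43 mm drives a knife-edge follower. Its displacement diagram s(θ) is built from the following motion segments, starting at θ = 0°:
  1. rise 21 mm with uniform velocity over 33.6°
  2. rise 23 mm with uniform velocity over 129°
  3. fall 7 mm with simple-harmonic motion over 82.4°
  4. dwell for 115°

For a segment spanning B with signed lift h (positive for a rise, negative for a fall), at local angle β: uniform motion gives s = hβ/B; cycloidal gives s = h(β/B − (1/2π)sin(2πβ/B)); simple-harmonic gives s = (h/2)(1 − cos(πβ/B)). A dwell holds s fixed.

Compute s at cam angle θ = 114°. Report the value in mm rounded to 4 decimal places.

seg 1 [0°–33.6°] uniform, h=21: full span → s += 21 → s = 21.0000
seg 2 [33.6°–162.6°] uniform, h=23: θ=114° here. β=80.4, B=129. 23·80.4/129 = 14.3349 → s = 35.3349

35.3349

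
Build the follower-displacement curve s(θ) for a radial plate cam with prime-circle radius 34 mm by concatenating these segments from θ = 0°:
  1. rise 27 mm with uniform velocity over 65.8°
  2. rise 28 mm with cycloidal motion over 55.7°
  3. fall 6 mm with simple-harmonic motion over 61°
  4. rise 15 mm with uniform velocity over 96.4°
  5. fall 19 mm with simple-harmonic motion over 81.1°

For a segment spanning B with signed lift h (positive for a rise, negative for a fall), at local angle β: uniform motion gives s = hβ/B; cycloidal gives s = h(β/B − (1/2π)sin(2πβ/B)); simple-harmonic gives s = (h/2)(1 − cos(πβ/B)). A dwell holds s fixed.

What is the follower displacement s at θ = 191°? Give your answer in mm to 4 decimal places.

seg 1 [0°–65.8°] uniform, h=27: full span → s += 27 → s = 27.0000
seg 2 [65.8°–121.5°] cycloidal, h=28: full span → s += 28 → s = 55.0000
seg 3 [121.5°–182.5°] simple-harmonic, h=-6: full span → s += -6 → s = 49.0000
seg 4 [182.5°–278.9°] uniform, h=15: θ=191° here. β=8.5, B=96.4. 15·8.5/96.4 = 1.3226 → s = 50.3226

50.3226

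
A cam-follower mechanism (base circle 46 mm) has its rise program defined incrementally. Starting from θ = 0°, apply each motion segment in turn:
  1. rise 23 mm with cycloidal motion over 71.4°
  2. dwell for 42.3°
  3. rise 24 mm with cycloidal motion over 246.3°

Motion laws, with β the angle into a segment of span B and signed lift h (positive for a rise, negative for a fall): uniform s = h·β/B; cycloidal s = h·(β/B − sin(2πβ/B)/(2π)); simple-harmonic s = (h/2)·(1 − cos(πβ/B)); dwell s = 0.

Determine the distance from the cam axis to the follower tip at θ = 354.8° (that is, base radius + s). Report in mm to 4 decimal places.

seg 1 [0°–71.4°] cycloidal, h=23: full span → s += 23 → s = 23.0000
seg 2 [71.4°–113.7°] dwell: s stays 23.0000
seg 3 [113.7°–360°] cycloidal, h=24: θ=354.8° here. β=241.1, B=246.3. 24·(0.9789 − sin(2π·0.9789)/(2π)) = 23.9985 → s = 46.9985
radial distance = base radius + s = 46 + 46.9985 = 92.9985

92.9985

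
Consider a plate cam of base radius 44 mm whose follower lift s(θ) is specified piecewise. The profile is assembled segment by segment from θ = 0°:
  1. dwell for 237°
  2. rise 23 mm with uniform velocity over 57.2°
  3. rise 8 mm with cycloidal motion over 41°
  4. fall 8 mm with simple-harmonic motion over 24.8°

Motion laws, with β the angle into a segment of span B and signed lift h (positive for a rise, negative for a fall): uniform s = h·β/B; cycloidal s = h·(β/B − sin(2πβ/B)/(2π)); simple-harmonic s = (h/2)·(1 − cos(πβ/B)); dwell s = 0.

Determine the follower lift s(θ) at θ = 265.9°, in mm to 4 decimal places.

seg 1 [0°–237°] dwell: s stays 0.0000
seg 2 [237°–294.2°] uniform, h=23: θ=265.9° here. β=28.9, B=57.2. 23·28.9/57.2 = 11.6206 → s = 11.6206

11.6206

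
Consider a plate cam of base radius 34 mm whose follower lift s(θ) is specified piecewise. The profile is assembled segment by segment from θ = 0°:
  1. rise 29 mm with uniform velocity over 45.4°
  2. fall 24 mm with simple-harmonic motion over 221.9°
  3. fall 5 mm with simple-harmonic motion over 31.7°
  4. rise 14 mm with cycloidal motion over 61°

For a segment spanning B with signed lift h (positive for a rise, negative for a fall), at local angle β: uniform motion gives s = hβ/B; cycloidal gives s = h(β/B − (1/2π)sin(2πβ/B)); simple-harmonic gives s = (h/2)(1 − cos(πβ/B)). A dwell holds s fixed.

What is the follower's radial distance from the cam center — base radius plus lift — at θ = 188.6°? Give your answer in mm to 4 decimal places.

seg 1 [0°–45.4°] uniform, h=29: full span → s += 29 → s = 29.0000
seg 2 [45.4°–267.3°] simple-harmonic, h=-24: θ=188.6° here. β=143.2, B=221.9. -24/2·(1 − cos(π·0.6453)) = -17.2906 → s = 11.7094
radial distance = base radius + s = 34 + 11.7094 = 45.7094

45.7094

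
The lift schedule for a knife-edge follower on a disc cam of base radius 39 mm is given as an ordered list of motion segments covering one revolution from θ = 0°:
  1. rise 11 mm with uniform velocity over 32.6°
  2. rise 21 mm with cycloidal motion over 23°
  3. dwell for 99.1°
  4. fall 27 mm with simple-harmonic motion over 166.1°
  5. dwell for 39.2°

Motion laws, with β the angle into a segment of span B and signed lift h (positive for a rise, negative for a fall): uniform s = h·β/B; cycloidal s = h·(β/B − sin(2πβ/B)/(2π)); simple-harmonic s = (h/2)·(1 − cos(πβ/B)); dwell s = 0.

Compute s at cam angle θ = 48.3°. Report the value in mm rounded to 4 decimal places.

seg 1 [0°–32.6°] uniform, h=11: full span → s += 11 → s = 11.0000
seg 2 [32.6°–55.6°] cycloidal, h=21: θ=48.3° here. β=15.7, B=23. 21·(0.6826 − sin(2π·0.6826)/(2π)) = 17.3819 → s = 28.3819

28.3819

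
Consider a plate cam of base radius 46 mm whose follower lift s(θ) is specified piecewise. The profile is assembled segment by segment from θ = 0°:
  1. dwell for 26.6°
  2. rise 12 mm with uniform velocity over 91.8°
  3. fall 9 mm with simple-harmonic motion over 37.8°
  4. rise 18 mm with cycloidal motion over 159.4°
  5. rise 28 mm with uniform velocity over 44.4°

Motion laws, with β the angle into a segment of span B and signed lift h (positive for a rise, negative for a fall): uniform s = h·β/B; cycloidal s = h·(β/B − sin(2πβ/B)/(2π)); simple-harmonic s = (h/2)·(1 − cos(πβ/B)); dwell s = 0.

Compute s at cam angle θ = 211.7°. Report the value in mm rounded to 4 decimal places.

seg 1 [0°–26.6°] dwell: s stays 0.0000
seg 2 [26.6°–118.4°] uniform, h=12: full span → s += 12 → s = 12.0000
seg 3 [118.4°–156.2°] simple-harmonic, h=-9: full span → s += -9 → s = 3.0000
seg 4 [156.2°–315.6°] cycloidal, h=18: θ=211.7° here. β=55.5, B=159.4. 18·(0.3482 − sin(2π·0.3482)/(2π)) = 3.9305 → s = 6.9305

6.9305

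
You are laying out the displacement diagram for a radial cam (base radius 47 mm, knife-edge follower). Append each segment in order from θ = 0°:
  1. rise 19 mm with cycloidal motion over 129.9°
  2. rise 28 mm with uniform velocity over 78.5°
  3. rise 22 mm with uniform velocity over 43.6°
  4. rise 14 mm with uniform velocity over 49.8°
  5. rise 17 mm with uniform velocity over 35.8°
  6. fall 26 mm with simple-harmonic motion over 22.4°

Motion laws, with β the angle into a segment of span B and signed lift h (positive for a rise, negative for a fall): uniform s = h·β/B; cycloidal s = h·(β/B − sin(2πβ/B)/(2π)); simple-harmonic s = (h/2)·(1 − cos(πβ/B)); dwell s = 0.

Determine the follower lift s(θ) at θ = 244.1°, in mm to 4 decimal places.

seg 1 [0°–129.9°] cycloidal, h=19: full span → s += 19 → s = 19.0000
seg 2 [129.9°–208.4°] uniform, h=28: full span → s += 28 → s = 47.0000
seg 3 [208.4°–252°] uniform, h=22: θ=244.1° here. β=35.7, B=43.6. 22·35.7/43.6 = 18.0138 → s = 65.0138

65.0138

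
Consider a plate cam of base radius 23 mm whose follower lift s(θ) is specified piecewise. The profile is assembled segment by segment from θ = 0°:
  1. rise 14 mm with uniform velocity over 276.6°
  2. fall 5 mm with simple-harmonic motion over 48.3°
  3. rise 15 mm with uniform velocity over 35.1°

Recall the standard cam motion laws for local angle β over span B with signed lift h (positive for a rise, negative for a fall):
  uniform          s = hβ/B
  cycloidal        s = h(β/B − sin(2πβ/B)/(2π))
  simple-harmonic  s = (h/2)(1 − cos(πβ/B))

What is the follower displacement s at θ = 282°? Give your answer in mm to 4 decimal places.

seg 1 [0°–276.6°] uniform, h=14: full span → s += 14 → s = 14.0000
seg 2 [276.6°–324.9°] simple-harmonic, h=-5: θ=282° here. β=5.4, B=48.3. -5/2·(1 − cos(π·0.1118)) = -0.1526 → s = 13.8474

13.8474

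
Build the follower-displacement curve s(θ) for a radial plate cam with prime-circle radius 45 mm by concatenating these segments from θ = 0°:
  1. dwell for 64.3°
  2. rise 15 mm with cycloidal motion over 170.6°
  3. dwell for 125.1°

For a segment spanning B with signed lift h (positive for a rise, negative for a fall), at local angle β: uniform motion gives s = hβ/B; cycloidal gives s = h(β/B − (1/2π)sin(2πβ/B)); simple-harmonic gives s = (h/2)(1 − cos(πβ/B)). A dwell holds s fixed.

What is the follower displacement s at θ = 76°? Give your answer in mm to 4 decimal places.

seg 1 [0°–64.3°] dwell: s stays 0.0000
seg 2 [64.3°–234.9°] cycloidal, h=15: θ=76° here. β=11.7, B=170.6. 15·(0.0686 − sin(2π·0.0686)/(2π)) = 0.0315 → s = 0.0315

0.0315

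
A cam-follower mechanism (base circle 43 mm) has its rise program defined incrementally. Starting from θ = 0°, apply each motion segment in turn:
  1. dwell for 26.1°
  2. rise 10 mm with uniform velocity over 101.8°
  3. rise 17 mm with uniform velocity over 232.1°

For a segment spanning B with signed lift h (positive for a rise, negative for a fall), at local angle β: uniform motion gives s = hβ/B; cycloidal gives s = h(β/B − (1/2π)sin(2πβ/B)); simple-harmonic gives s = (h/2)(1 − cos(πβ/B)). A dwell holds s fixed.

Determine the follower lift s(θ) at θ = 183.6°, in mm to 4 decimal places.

seg 1 [0°–26.1°] dwell: s stays 0.0000
seg 2 [26.1°–127.9°] uniform, h=10: full span → s += 10 → s = 10.0000
seg 3 [127.9°–360°] uniform, h=17: θ=183.6° here. β=55.7, B=232.1. 17·55.7/232.1 = 4.0797 → s = 14.0797

14.0797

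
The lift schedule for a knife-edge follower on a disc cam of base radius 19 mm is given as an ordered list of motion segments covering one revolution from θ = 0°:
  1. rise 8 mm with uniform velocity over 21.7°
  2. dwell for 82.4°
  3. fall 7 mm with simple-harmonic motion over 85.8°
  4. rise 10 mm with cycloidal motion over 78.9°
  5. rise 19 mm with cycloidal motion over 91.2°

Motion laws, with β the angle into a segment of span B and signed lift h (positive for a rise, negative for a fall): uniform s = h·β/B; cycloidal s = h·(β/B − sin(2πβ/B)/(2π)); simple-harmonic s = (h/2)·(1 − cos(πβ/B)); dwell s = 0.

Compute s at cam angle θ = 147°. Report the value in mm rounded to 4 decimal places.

seg 1 [0°–21.7°] uniform, h=8: full span → s += 8 → s = 8.0000
seg 2 [21.7°–104.1°] dwell: s stays 8.0000
seg 3 [104.1°–189.9°] simple-harmonic, h=-7: θ=147° here. β=42.9, B=85.8. -7/2·(1 − cos(π·0.5000)) = -3.5000 → s = 4.5000

4.5000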